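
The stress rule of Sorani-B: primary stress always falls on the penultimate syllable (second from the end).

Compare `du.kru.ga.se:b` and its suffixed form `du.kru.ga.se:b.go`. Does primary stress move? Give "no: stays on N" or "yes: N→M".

Base `du.kru.ga.se:b` (4 syllables):
  The word has 4 syllables; the penultimate syllable (second from the end) is syllable 3 (ga).
  → primary stress on syllable 3.
Suffixed `du.kru.ga.se:b.go` (5 syllables):
  The word has 5 syllables; the penultimate syllable (second from the end) is syllable 4 (se:b).
  → primary stress on syllable 4.

yes: 3→4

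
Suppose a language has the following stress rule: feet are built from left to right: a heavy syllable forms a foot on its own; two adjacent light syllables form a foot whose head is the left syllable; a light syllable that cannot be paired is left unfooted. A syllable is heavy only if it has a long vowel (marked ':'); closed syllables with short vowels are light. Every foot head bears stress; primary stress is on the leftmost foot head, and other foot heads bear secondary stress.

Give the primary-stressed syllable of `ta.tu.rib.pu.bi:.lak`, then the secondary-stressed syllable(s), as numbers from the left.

Weights: 1 ta L, 2 tu L, 3 rib L, 4 pu L, 5 bi: H, 6 lak L.
Parse left to right (heavy = foot alone; LL = one foot; stranded L unfooted): (ˈta.tu) (ˈrib.pu) (ˈbi:) lak.
Foot heads: 1, 3, 5.
Primary stress on the leftmost head = syllable 1.
Secondary stress on 3, 5: ˈta.tu.ˌrib.pu.ˌbi:.lak.

primary 1, secondary 3, 5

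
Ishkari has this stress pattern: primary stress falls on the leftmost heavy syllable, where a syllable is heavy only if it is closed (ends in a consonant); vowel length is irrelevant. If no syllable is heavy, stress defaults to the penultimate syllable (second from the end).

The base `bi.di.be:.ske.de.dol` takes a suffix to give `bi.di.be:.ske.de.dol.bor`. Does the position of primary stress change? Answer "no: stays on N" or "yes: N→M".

Base `bi.di.be:.ske.de.dol` (6 syllables):
  Weights: 1 bi L, 2 di L, 3 be: L, 4 ske L, 5 de L, 6 dol H.
  Heavy syllables in the domain: 6. The leftmost is syllable 6 (dol).
  → primary stress on syllable 6.
Suffixed `bi.di.be:.ske.de.dol.bor` (7 syllables):
  Weights: 1 bi L, 2 di L, 3 be: L, 4 ske L, 5 de L, 6 dol H, 7 bor H.
  Heavy syllables in the domain: 6, 7. The leftmost is syllable 6 (dol).
  → primary stress on syllable 6.

no: stays on 6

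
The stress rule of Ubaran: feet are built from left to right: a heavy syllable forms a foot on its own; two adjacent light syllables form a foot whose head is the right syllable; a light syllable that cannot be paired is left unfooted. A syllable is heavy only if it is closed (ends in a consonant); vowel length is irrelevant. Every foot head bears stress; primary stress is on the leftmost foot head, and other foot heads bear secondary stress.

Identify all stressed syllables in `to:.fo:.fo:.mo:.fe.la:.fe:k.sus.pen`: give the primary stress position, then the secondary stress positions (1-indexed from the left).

primary 2, secondary 4, 6, 7, 8, 9

Weights: 1 to: L, 2 fo: L, 3 fo: L, 4 mo: L, 5 fe L, 6 la: L, 7 fe:k H, 8 sus H, 9 pen H.
Parse left to right (heavy = foot alone; LL = one foot; stranded L unfooted): (to:.ˈfo:) (fo:.ˈmo:) (fe.ˈla:) (ˈfe:k) (ˈsus) (ˈpen).
Foot heads: 2, 4, 6, 7, 8, 9.
Primary stress on the leftmost head = syllable 2.
Secondary stress on 4, 6, 7, 8, 9: to:.ˈfo:.fo:.ˌmo:.fe.ˌla:.ˌfe:k.ˌsus.ˌpen.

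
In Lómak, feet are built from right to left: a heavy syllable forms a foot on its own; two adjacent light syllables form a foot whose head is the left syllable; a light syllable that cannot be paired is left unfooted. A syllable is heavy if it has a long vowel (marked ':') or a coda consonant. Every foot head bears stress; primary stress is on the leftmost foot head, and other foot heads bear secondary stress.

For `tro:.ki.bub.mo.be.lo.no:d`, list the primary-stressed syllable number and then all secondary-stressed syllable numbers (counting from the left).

primary 1, secondary 3, 5, 7

Weights: 1 tro: H, 2 ki L, 3 bub H, 4 mo L, 5 be L, 6 lo L, 7 no:d H.
Parse right to left (heavy = foot alone; LL = one foot; stranded L unfooted): (ˈtro:) ki (ˈbub) mo (ˈbe.lo) (ˈno:d).
Foot heads: 1, 3, 5, 7.
Primary stress on the leftmost head = syllable 1.
Secondary stress on 3, 5, 7: ˈtro:.ki.ˌbub.mo.ˌbe.lo.ˌno:d.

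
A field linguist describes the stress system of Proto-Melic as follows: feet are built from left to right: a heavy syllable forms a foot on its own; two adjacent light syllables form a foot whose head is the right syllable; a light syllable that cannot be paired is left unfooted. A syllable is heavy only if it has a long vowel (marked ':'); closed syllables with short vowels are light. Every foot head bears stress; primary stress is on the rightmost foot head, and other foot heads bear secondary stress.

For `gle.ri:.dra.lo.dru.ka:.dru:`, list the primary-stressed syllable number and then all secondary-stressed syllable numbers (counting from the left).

primary 7, secondary 2, 4, 6

Weights: 1 gle L, 2 ri: H, 3 dra L, 4 lo L, 5 dru L, 6 ka: H, 7 dru: H.
Parse left to right (heavy = foot alone; LL = one foot; stranded L unfooted): gle (ˈri:) (dra.ˈlo) dru (ˈka:) (ˈdru:).
Foot heads: 2, 4, 6, 7.
Primary stress on the rightmost head = syllable 7.
Secondary stress on 2, 4, 6: gle.ˌri:.dra.ˌlo.dru.ˌka:.ˈdru:.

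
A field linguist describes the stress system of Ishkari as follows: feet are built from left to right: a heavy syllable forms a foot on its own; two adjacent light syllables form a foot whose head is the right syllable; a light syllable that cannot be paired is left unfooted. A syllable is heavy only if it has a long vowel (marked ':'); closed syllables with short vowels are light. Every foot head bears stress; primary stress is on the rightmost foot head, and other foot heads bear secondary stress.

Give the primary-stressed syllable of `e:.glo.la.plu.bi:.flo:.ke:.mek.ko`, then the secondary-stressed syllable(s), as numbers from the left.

Weights: 1 e: H, 2 glo L, 3 la L, 4 plu L, 5 bi: H, 6 flo: H, 7 ke: H, 8 mek L, 9 ko L.
Parse left to right (heavy = foot alone; LL = one foot; stranded L unfooted): (ˈe:) (glo.ˈla) plu (ˈbi:) (ˈflo:) (ˈke:) (mek.ˈko).
Foot heads: 1, 3, 5, 6, 7, 9.
Primary stress on the rightmost head = syllable 9.
Secondary stress on 1, 3, 5, 6, 7: ˌe:.glo.ˌla.plu.ˌbi:.ˌflo:.ˌke:.mek.ˈko.

primary 9, secondary 1, 3, 5, 6, 7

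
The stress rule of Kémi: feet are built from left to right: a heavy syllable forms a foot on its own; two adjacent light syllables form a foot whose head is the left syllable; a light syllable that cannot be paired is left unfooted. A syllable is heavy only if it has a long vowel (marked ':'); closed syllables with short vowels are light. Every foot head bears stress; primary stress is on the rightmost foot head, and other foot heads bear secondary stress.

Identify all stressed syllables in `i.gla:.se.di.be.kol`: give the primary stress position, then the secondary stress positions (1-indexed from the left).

primary 5, secondary 2, 3

Weights: 1 i L, 2 gla: H, 3 se L, 4 di L, 5 be L, 6 kol L.
Parse left to right (heavy = foot alone; LL = one foot; stranded L unfooted): i (ˈgla:) (ˈse.di) (ˈbe.kol).
Foot heads: 2, 3, 5.
Primary stress on the rightmost head = syllable 5.
Secondary stress on 2, 3: i.ˌgla:.ˌse.di.ˈbe.kol.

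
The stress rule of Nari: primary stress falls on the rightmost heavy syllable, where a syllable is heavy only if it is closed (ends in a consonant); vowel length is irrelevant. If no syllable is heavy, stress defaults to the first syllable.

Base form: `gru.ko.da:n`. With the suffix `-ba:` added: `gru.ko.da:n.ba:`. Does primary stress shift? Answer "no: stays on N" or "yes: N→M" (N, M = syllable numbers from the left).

Base `gru.ko.da:n` (3 syllables):
  Weights: 1 gru L, 2 ko L, 3 da:n H.
  Heavy syllables in the domain: 3. The rightmost is syllable 3 (da:n).
  → primary stress on syllable 3.
Suffixed `gru.ko.da:n.ba:` (4 syllables):
  Weights: 1 gru L, 2 ko L, 3 da:n H, 4 ba: L.
  Heavy syllables in the domain: 3. The rightmost is syllable 3 (da:n).
  → primary stress on syllable 3.

no: stays on 3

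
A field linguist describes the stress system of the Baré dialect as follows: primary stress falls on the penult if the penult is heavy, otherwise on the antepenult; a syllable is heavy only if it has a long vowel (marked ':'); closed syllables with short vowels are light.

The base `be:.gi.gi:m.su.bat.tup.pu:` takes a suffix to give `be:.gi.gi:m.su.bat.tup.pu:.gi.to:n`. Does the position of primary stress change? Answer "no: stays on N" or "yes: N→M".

Base `be:.gi.gi:m.su.bat.tup.pu:` (7 syllables):
  Weights: 5 bat L, 6 tup L, 7 pu: H.
  The penult (syllable 6, tup) is light, so stress falls on the antepenult (syllable 5, bat).
  → primary stress on syllable 5.
Suffixed `be:.gi.gi:m.su.bat.tup.pu:.gi.to:n` (9 syllables):
  Weights: 7 pu: H, 8 gi L, 9 to:n H.
  The penult (syllable 8, gi) is light, so stress falls on the antepenult (syllable 7, pu:).
  → primary stress on syllable 7.

yes: 5→7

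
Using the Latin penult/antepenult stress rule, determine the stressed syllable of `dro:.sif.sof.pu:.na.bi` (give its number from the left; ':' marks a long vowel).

4

Classical Latin: stress the penult if heavy (long vowel or closed), else the antepenult.
Weights: 4 pu: H, 5 na L, 6 bi L.
The penult (syllable 5, na) is light, so stress falls on the antepenult (syllable 4, pu:).
Stress on syllable 4: dro:.sif.sof.ˈpu:.na.bi.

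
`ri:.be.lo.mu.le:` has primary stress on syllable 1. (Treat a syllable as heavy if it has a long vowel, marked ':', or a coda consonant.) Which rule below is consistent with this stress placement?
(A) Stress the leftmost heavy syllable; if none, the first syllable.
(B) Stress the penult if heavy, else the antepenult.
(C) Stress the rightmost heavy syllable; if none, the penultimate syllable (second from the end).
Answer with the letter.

Rule A → syllable 1 ✓.
Rule B → syllable 3 (observed: 1).
Rule C → syllable 5 (observed: 1).

A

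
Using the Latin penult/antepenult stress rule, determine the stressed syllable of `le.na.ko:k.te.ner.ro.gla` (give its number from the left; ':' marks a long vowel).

Classical Latin: stress the penult if heavy (long vowel or closed), else the antepenult.
Weights: 5 ner H, 6 ro L, 7 gla L.
The penult (syllable 6, ro) is light, so stress falls on the antepenult (syllable 5, ner).
Stress on syllable 5: le.na.ko:k.te.ˈner.ro.gla.

5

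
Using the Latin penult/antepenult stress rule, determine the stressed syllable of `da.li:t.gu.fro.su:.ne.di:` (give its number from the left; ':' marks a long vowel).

Classical Latin: stress the penult if heavy (long vowel or closed), else the antepenult.
Weights: 5 su: H, 6 ne L, 7 di: H.
The penult (syllable 6, ne) is light, so stress falls on the antepenult (syllable 5, su:).
Stress on syllable 5: da.li:t.gu.fro.ˈsu:.ne.di:.

5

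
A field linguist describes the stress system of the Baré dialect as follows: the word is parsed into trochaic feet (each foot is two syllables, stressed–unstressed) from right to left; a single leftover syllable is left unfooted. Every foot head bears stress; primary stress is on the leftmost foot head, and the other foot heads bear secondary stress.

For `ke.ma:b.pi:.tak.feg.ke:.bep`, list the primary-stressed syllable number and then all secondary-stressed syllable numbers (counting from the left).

primary 2, secondary 4, 6

Parse right to left into trochaic (ˈσσ) feet: ke (ˈma:b.pi:) (ˈtak.feg) (ˈke:.bep). Syllable 1 is left unfooted.
Foot heads (stressed positions): 2, 4, 6.
End Rule Leftmost: primary stress on the leftmost head = syllable 2.
Secondary stress on 4, 6: ke.ˈma:b.pi:.ˌtak.feg.ˌke:.bep.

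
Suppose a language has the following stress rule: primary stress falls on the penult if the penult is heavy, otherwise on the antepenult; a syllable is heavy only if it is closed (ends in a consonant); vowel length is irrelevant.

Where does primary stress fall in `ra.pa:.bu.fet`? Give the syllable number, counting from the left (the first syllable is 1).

2

Weights: 2 pa: L, 3 bu L, 4 fet H.
The penult (syllable 3, bu) is light, so stress falls on the antepenult (syllable 2, pa:).
Primary stress: syllable 2 → ra.ˈpa:.bu.fet.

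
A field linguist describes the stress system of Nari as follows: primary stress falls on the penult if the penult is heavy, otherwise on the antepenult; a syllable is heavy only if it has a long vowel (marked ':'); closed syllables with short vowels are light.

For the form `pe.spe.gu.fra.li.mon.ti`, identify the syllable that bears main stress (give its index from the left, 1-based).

Weights: 5 li L, 6 mon L, 7 ti L.
The penult (syllable 6, mon) is light, so stress falls on the antepenult (syllable 5, li).
Primary stress: syllable 5 → pe.spe.gu.fra.ˈli.mon.ti.

5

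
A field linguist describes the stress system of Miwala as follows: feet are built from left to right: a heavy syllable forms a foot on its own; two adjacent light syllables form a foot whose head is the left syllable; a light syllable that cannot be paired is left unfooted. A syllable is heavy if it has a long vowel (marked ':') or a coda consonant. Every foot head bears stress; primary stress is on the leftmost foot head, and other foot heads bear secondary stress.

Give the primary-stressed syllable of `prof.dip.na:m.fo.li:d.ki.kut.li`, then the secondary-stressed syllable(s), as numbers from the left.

Weights: 1 prof H, 2 dip H, 3 na:m H, 4 fo L, 5 li:d H, 6 ki L, 7 kut H, 8 li L.
Parse left to right (heavy = foot alone; LL = one foot; stranded L unfooted): (ˈprof) (ˈdip) (ˈna:m) fo (ˈli:d) ki (ˈkut) li.
Foot heads: 1, 2, 3, 5, 7.
Primary stress on the leftmost head = syllable 1.
Secondary stress on 2, 3, 5, 7: ˈprof.ˌdip.ˌna:m.fo.ˌli:d.ki.ˌkut.li.

primary 1, secondary 2, 3, 5, 7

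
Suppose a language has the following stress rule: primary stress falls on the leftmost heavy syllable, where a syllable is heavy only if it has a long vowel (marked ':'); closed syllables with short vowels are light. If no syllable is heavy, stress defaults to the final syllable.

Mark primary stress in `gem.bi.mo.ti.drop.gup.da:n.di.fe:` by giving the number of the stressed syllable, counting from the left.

Weights: 1 gem L, 2 bi L, 3 mo L, 4 ti L, 5 drop L, 6 gup L, 7 da:n H, 8 di L, 9 fe: H.
Heavy syllables in the domain: 7, 9. The leftmost is syllable 7 (da:n).
Primary stress: syllable 7 → gem.bi.mo.ti.drop.gup.ˈda:n.di.fe:.

7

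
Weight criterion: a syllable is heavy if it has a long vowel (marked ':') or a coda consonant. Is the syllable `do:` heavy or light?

`do:`: long vowel, open (no coda). Long vowel → heavy.

heavy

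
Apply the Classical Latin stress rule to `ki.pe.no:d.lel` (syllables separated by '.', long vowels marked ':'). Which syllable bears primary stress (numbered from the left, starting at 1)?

3

Classical Latin: stress the penult if heavy (long vowel or closed), else the antepenult.
Weights: 2 pe L, 3 no:d H, 4 lel H.
The penult (syllable 3, no:d) is heavy, so it takes stress.
Stress on syllable 3: ki.pe.ˈno:d.lel.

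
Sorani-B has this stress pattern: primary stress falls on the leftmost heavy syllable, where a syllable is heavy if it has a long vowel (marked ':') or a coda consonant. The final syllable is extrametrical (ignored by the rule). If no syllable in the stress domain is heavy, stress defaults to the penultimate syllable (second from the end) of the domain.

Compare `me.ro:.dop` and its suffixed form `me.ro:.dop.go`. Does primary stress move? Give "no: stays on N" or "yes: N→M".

no: stays on 2

Base `me.ro:.dop` (3 syllables):
  The final syllable (3, dop) is extrametrical; the stress domain is syllables 1–2.
  Weights: 1 me L, 2 ro: H.
  Heavy syllables in the domain: 2. The leftmost is syllable 2 (ro:).
  → primary stress on syllable 2.
Suffixed `me.ro:.dop.go` (4 syllables):
  The final syllable (4, go) is extrametrical; the stress domain is syllables 1–3.
  Weights: 1 me L, 2 ro: H, 3 dop H.
  Heavy syllables in the domain: 2, 3. The leftmost is syllable 2 (ro:).
  → primary stress on syllable 2.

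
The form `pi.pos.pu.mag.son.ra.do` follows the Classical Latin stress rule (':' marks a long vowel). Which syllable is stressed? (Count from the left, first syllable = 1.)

Classical Latin: stress the penult if heavy (long vowel or closed), else the antepenult.
Weights: 5 son H, 6 ra L, 7 do L.
The penult (syllable 6, ra) is light, so stress falls on the antepenult (syllable 5, son).
Stress on syllable 5: pi.pos.pu.mag.ˈson.ra.do.

5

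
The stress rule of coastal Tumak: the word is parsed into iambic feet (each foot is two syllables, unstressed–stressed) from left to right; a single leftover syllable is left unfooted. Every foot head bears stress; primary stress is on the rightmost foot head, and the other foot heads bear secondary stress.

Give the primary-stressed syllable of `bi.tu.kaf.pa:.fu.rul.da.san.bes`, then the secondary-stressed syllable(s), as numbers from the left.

primary 8, secondary 2, 4, 6

Parse left to right into iambic (σˈσ) feet: (bi.ˈtu) (kaf.ˈpa:) (fu.ˈrul) (da.ˈsan) bes. Syllable 9 is left unfooted.
Foot heads (stressed positions): 2, 4, 6, 8.
End Rule Rightmost: primary stress on the rightmost head = syllable 8.
Secondary stress on 2, 4, 6: bi.ˌtu.kaf.ˌpa:.fu.ˌrul.da.ˈsan.bes.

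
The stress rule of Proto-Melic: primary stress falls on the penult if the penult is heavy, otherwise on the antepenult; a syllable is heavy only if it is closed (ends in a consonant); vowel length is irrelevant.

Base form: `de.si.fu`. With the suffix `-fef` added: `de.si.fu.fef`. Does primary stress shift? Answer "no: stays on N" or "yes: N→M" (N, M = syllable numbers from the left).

Base `de.si.fu` (3 syllables):
  Weights: 1 de L, 2 si L, 3 fu L.
  The penult (syllable 2, si) is light, so stress falls on the antepenult (syllable 1, de).
  → primary stress on syllable 1.
Suffixed `de.si.fu.fef` (4 syllables):
  Weights: 2 si L, 3 fu L, 4 fef H.
  The penult (syllable 3, fu) is light, so stress falls on the antepenult (syllable 2, si).
  → primary stress on syllable 2.

yes: 1→2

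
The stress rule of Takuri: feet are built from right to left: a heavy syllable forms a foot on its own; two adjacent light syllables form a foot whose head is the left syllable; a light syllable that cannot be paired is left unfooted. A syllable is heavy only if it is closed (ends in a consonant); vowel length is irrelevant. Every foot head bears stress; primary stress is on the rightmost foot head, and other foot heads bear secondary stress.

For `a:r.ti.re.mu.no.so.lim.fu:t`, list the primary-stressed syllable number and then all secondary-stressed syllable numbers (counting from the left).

primary 8, secondary 1, 3, 5, 7

Weights: 1 a:r H, 2 ti L, 3 re L, 4 mu L, 5 no L, 6 so L, 7 lim H, 8 fu:t H.
Parse right to left (heavy = foot alone; LL = one foot; stranded L unfooted): (ˈa:r) ti (ˈre.mu) (ˈno.so) (ˈlim) (ˈfu:t).
Foot heads: 1, 3, 5, 7, 8.
Primary stress on the rightmost head = syllable 8.
Secondary stress on 1, 3, 5, 7: ˌa:r.ti.ˌre.mu.ˌno.so.ˌlim.ˈfu:t.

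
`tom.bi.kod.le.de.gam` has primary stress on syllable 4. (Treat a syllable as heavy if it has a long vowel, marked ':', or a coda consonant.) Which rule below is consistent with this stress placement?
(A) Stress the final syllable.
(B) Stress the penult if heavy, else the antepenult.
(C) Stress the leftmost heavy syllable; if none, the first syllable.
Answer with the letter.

B

Rule A → syllable 6 (observed: 4).
Rule B → syllable 4 ✓.
Rule C → syllable 1 (observed: 4).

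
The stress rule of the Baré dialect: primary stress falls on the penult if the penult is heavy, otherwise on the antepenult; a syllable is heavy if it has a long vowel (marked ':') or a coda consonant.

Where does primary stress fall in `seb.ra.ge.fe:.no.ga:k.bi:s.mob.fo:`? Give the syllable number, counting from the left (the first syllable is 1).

8

Weights: 7 bi:s H, 8 mob H, 9 fo: H.
The penult (syllable 8, mob) is heavy, so it takes stress.
Primary stress: syllable 8 → seb.ra.ge.fe:.no.ga:k.bi:s.ˈmob.fo:.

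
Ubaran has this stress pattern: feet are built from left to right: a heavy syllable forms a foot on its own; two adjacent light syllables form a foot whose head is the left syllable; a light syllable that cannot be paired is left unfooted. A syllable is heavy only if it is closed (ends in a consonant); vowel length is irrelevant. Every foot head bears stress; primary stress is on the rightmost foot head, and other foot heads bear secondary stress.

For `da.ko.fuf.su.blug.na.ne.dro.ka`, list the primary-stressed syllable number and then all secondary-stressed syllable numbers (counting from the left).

primary 8, secondary 1, 3, 5, 6

Weights: 1 da L, 2 ko L, 3 fuf H, 4 su L, 5 blug H, 6 na L, 7 ne L, 8 dro L, 9 ka L.
Parse left to right (heavy = foot alone; LL = one foot; stranded L unfooted): (ˈda.ko) (ˈfuf) su (ˈblug) (ˈna.ne) (ˈdro.ka).
Foot heads: 1, 3, 5, 6, 8.
Primary stress on the rightmost head = syllable 8.
Secondary stress on 1, 3, 5, 6: ˌda.ko.ˌfuf.su.ˌblug.ˌna.ne.ˈdro.ka.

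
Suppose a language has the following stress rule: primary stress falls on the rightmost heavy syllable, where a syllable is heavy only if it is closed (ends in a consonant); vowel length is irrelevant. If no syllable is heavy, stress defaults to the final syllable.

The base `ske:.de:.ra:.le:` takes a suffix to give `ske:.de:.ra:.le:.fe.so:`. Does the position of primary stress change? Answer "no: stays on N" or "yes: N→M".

Base `ske:.de:.ra:.le:` (4 syllables):
  Weights: 1 ske: L, 2 de: L, 3 ra: L, 4 le: L.
  No heavy syllable in the domain; default to the final syllable = syllable 4.
  → primary stress on syllable 4.
Suffixed `ske:.de:.ra:.le:.fe.so:` (6 syllables):
  Weights: 1 ske: L, 2 de: L, 3 ra: L, 4 le: L, 5 fe L, 6 so: L.
  No heavy syllable in the domain; default to the final syllable = syllable 6.
  → primary stress on syllable 6.

yes: 4→6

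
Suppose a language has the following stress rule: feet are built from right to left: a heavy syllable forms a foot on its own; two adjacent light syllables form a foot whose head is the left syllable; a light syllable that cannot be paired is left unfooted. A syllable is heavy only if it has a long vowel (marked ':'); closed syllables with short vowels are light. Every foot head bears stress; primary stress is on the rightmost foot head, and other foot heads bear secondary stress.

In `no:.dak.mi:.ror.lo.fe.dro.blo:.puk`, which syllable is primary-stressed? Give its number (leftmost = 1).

8

Weights: 1 no: H, 2 dak L, 3 mi: H, 4 ror L, 5 lo L, 6 fe L, 7 dro L, 8 blo: H, 9 puk L.
Parse right to left (heavy = foot alone; LL = one foot; stranded L unfooted): (ˈno:) dak (ˈmi:) (ˈror.lo) (ˈfe.dro) (ˈblo:) puk.
Foot heads: 1, 3, 4, 6, 8.
Primary stress on the rightmost head = syllable 8.
Primary stress: syllable 8 → no:.dak.mi:.ror.lo.fe.dro.ˈblo:.puk.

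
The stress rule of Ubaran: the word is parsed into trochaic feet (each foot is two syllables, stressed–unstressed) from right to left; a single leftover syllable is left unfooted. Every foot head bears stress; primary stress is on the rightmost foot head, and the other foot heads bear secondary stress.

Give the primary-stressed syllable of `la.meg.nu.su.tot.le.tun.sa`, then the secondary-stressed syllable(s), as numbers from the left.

primary 7, secondary 1, 3, 5

Parse right to left into trochaic (ˈσσ) feet: (ˈla.meg) (ˈnu.su) (ˈtot.le) (ˈtun.sa).
Foot heads (stressed positions): 1, 3, 5, 7.
End Rule Rightmost: primary stress on the rightmost head = syllable 7.
Secondary stress on 1, 3, 5: ˌla.meg.ˌnu.su.ˌtot.le.ˈtun.sa.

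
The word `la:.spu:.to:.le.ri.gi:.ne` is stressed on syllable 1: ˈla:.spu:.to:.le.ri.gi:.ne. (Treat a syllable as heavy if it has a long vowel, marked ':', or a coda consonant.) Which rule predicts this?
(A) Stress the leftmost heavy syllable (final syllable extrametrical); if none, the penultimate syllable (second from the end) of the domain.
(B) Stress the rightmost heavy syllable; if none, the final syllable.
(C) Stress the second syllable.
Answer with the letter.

A

Rule A → syllable 1 ✓.
Rule B → syllable 6 (observed: 1).
Rule C → syllable 2 (observed: 1).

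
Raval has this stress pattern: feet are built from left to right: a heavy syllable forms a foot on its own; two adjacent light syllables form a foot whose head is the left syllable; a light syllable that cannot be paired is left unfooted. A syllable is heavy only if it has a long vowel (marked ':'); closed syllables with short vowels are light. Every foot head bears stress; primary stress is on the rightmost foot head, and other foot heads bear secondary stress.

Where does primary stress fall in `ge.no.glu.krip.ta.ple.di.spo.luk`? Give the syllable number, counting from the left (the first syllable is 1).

Weights: 1 ge L, 2 no L, 3 glu L, 4 krip L, 5 ta L, 6 ple L, 7 di L, 8 spo L, 9 luk L.
Parse left to right (heavy = foot alone; LL = one foot; stranded L unfooted): (ˈge.no) (ˈglu.krip) (ˈta.ple) (ˈdi.spo) luk.
Foot heads: 1, 3, 5, 7.
Primary stress on the rightmost head = syllable 7.
Primary stress: syllable 7 → ge.no.glu.krip.ta.ple.ˈdi.spo.luk.

7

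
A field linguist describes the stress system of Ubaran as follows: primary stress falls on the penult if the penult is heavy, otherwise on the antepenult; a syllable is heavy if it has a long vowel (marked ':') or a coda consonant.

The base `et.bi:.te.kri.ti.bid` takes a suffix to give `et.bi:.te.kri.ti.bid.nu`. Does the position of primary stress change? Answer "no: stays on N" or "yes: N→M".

yes: 4→6

Base `et.bi:.te.kri.ti.bid` (6 syllables):
  Weights: 4 kri L, 5 ti L, 6 bid H.
  The penult (syllable 5, ti) is light, so stress falls on the antepenult (syllable 4, kri).
  → primary stress on syllable 4.
Suffixed `et.bi:.te.kri.ti.bid.nu` (7 syllables):
  Weights: 5 ti L, 6 bid H, 7 nu L.
  The penult (syllable 6, bid) is heavy, so it takes stress.
  → primary stress on syllable 6.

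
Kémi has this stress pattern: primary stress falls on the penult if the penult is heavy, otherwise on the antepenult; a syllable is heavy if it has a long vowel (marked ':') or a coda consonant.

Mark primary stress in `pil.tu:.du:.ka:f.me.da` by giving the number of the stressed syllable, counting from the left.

Weights: 4 ka:f H, 5 me L, 6 da L.
The penult (syllable 5, me) is light, so stress falls on the antepenult (syllable 4, ka:f).
Primary stress: syllable 4 → pil.tu:.du:.ˈka:f.me.da.

4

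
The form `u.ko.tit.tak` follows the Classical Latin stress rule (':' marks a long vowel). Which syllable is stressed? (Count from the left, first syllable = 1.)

Classical Latin: stress the penult if heavy (long vowel or closed), else the antepenult.
Weights: 2 ko L, 3 tit H, 4 tak H.
The penult (syllable 3, tit) is heavy, so it takes stress.
Stress on syllable 3: u.ko.ˈtit.tak.

3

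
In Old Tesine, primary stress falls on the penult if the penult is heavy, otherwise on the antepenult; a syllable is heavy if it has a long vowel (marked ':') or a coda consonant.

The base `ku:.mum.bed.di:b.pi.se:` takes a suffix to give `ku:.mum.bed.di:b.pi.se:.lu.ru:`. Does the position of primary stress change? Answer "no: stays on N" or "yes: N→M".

yes: 4→6

Base `ku:.mum.bed.di:b.pi.se:` (6 syllables):
  Weights: 4 di:b H, 5 pi L, 6 se: H.
  The penult (syllable 5, pi) is light, so stress falls on the antepenult (syllable 4, di:b).
  → primary stress on syllable 4.
Suffixed `ku:.mum.bed.di:b.pi.se:.lu.ru:` (8 syllables):
  Weights: 6 se: H, 7 lu L, 8 ru: H.
  The penult (syllable 7, lu) is light, so stress falls on the antepenult (syllable 6, se:).
  → primary stress on syllable 6.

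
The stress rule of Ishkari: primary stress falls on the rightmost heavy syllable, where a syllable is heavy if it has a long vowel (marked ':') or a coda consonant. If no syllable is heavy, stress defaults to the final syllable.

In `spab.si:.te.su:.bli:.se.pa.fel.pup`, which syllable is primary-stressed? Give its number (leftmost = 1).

Weights: 1 spab H, 2 si: H, 3 te L, 4 su: H, 5 bli: H, 6 se L, 7 pa L, 8 fel H, 9 pup H.
Heavy syllables in the domain: 1, 2, 4, 5, 8, 9. The rightmost is syllable 9 (pup).
Primary stress: syllable 9 → spab.si:.te.su:.bli:.se.pa.fel.ˈpup.

9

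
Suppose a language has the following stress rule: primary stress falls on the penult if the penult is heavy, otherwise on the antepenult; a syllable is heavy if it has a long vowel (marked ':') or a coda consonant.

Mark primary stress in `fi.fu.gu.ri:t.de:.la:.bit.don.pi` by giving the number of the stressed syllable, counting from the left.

Weights: 7 bit H, 8 don H, 9 pi L.
The penult (syllable 8, don) is heavy, so it takes stress.
Primary stress: syllable 8 → fi.fu.gu.ri:t.de:.la:.bit.ˈdon.pi.

8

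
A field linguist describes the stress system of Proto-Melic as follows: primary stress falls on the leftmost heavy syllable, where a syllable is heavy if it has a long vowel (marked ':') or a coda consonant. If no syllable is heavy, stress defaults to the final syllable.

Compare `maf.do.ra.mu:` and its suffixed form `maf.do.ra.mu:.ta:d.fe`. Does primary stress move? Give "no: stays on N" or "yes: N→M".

no: stays on 1

Base `maf.do.ra.mu:` (4 syllables):
  Weights: 1 maf H, 2 do L, 3 ra L, 4 mu: H.
  Heavy syllables in the domain: 1, 4. The leftmost is syllable 1 (maf).
  → primary stress on syllable 1.
Suffixed `maf.do.ra.mu:.ta:d.fe` (6 syllables):
  Weights: 1 maf H, 2 do L, 3 ra L, 4 mu: H, 5 ta:d H, 6 fe L.
  Heavy syllables in the domain: 1, 4, 5. The leftmost is syllable 1 (maf).
  → primary stress on syllable 1.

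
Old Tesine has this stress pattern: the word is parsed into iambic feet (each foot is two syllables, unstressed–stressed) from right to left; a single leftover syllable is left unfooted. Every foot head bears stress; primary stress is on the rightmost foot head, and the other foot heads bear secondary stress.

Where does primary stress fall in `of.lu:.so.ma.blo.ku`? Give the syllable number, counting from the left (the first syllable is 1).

Parse right to left into iambic (σˈσ) feet: (of.ˈlu:) (so.ˈma) (blo.ˈku).
Foot heads (stressed positions): 2, 4, 6.
End Rule Rightmost: primary stress on the rightmost head = syllable 6.
Primary stress: syllable 6 → of.lu:.so.ma.blo.ˈku.

6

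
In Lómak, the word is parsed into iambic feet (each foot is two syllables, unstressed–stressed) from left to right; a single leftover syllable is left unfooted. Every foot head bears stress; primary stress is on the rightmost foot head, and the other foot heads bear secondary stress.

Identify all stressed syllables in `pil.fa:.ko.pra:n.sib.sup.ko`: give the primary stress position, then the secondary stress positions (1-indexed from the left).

Parse left to right into iambic (σˈσ) feet: (pil.ˈfa:) (ko.ˈpra:n) (sib.ˈsup) ko. Syllable 7 is left unfooted.
Foot heads (stressed positions): 2, 4, 6.
End Rule Rightmost: primary stress on the rightmost head = syllable 6.
Secondary stress on 2, 4: pil.ˌfa:.ko.ˌpra:n.sib.ˈsup.ko.

primary 6, secondary 2, 4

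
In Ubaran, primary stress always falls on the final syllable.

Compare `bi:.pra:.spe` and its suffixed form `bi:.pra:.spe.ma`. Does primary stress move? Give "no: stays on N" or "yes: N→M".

Base `bi:.pra:.spe` (3 syllables):
  The word has 3 syllables; the final syllable is syllable 3 (spe).
  → primary stress on syllable 3.
Suffixed `bi:.pra:.spe.ma` (4 syllables):
  The word has 4 syllables; the final syllable is syllable 4 (ma).
  → primary stress on syllable 4.

yes: 3→4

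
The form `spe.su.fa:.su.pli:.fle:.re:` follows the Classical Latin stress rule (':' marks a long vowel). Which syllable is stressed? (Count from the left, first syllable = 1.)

6

Classical Latin: stress the penult if heavy (long vowel or closed), else the antepenult.
Weights: 5 pli: H, 6 fle: H, 7 re: H.
The penult (syllable 6, fle:) is heavy, so it takes stress.
Stress on syllable 6: spe.su.fa:.su.pli:.ˈfle:.re:.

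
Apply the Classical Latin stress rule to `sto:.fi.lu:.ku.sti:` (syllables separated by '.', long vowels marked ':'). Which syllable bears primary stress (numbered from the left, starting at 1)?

Classical Latin: stress the penult if heavy (long vowel or closed), else the antepenult.
Weights: 3 lu: H, 4 ku L, 5 sti: H.
The penult (syllable 4, ku) is light, so stress falls on the antepenult (syllable 3, lu:).
Stress on syllable 3: sto:.fi.ˈlu:.ku.sti:.

3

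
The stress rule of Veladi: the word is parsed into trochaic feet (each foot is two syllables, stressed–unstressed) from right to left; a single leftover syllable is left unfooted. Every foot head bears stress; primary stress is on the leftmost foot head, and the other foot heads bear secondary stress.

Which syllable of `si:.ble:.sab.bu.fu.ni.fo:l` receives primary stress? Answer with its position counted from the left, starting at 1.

Parse right to left into trochaic (ˈσσ) feet: si: (ˈble:.sab) (ˈbu.fu) (ˈni.fo:l). Syllable 1 is left unfooted.
Foot heads (stressed positions): 2, 4, 6.
End Rule Leftmost: primary stress on the leftmost head = syllable 2.
Primary stress: syllable 2 → si:.ˈble:.sab.bu.fu.ni.fo:l.

2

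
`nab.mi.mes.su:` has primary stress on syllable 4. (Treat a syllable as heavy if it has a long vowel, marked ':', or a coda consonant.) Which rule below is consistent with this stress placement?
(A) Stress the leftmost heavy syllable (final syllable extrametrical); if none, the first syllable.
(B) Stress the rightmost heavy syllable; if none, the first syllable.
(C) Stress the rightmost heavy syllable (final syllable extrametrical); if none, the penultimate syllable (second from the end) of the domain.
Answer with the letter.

B

Rule A → syllable 1 (observed: 4).
Rule B → syllable 4 ✓.
Rule C → syllable 3 (observed: 4).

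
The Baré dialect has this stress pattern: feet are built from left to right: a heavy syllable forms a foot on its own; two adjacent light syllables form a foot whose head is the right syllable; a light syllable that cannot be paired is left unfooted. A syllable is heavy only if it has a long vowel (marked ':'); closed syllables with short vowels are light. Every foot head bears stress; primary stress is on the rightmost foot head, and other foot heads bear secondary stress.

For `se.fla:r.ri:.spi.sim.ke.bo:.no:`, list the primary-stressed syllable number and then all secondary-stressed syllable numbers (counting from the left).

Weights: 1 se L, 2 fla:r H, 3 ri: H, 4 spi L, 5 sim L, 6 ke L, 7 bo: H, 8 no: H.
Parse left to right (heavy = foot alone; LL = one foot; stranded L unfooted): se (ˈfla:r) (ˈri:) (spi.ˈsim) ke (ˈbo:) (ˈno:).
Foot heads: 2, 3, 5, 7, 8.
Primary stress on the rightmost head = syllable 8.
Secondary stress on 2, 3, 5, 7: se.ˌfla:r.ˌri:.spi.ˌsim.ke.ˌbo:.ˈno:.

primary 8, secondary 2, 3, 5, 7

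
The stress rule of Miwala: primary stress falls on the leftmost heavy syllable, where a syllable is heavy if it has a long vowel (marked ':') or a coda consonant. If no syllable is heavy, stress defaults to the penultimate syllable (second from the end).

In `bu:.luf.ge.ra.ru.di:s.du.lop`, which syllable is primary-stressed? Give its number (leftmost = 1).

1

Weights: 1 bu: H, 2 luf H, 3 ge L, 4 ra L, 5 ru L, 6 di:s H, 7 du L, 8 lop H.
Heavy syllables in the domain: 1, 2, 6, 8. The leftmost is syllable 1 (bu:).
Primary stress: syllable 1 → ˈbu:.luf.ge.ra.ru.di:s.du.lop.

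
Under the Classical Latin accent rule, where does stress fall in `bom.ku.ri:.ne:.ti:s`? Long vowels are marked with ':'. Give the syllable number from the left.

Classical Latin: stress the penult if heavy (long vowel or closed), else the antepenult.
Weights: 3 ri: H, 4 ne: H, 5 ti:s H.
The penult (syllable 4, ne:) is heavy, so it takes stress.
Stress on syllable 4: bom.ku.ri:.ˈne:.ti:s.

4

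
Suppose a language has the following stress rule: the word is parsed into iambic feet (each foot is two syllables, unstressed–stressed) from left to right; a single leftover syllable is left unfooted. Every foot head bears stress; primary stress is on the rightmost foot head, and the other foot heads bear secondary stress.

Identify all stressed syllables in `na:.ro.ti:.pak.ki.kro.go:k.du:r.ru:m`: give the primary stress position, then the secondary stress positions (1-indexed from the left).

Parse left to right into iambic (σˈσ) feet: (na:.ˈro) (ti:.ˈpak) (ki.ˈkro) (go:k.ˈdu:r) ru:m. Syllable 9 is left unfooted.
Foot heads (stressed positions): 2, 4, 6, 8.
End Rule Rightmost: primary stress on the rightmost head = syllable 8.
Secondary stress on 2, 4, 6: na:.ˌro.ti:.ˌpak.ki.ˌkro.go:k.ˈdu:r.ru:m.

primary 8, secondary 2, 4, 6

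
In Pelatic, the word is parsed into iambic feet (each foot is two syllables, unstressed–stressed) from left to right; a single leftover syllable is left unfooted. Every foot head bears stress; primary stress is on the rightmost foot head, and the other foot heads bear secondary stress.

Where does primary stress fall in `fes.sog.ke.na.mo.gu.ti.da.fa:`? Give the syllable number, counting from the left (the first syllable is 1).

Parse left to right into iambic (σˈσ) feet: (fes.ˈsog) (ke.ˈna) (mo.ˈgu) (ti.ˈda) fa:. Syllable 9 is left unfooted.
Foot heads (stressed positions): 2, 4, 6, 8.
End Rule Rightmost: primary stress on the rightmost head = syllable 8.
Primary stress: syllable 8 → fes.sog.ke.na.mo.gu.ti.ˈda.fa:.

8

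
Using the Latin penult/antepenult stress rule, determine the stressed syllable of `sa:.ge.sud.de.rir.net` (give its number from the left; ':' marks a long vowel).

Classical Latin: stress the penult if heavy (long vowel or closed), else the antepenult.
Weights: 4 de L, 5 rir H, 6 net H.
The penult (syllable 5, rir) is heavy, so it takes stress.
Stress on syllable 5: sa:.ge.sud.de.ˈrir.net.

5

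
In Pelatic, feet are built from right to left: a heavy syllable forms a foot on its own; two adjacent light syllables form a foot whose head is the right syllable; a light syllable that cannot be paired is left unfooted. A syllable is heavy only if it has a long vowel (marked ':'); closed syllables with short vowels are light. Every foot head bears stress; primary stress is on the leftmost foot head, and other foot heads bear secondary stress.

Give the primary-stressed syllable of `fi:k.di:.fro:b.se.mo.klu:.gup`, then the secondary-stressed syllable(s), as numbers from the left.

Weights: 1 fi:k H, 2 di: H, 3 fro:b H, 4 se L, 5 mo L, 6 klu: H, 7 gup L.
Parse right to left (heavy = foot alone; LL = one foot; stranded L unfooted): (ˈfi:k) (ˈdi:) (ˈfro:b) (se.ˈmo) (ˈklu:) gup.
Foot heads: 1, 2, 3, 5, 6.
Primary stress on the leftmost head = syllable 1.
Secondary stress on 2, 3, 5, 6: ˈfi:k.ˌdi:.ˌfro:b.se.ˌmo.ˌklu:.gup.

primary 1, secondary 2, 3, 5, 6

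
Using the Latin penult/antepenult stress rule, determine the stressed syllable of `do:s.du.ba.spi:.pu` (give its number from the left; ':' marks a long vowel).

4

Classical Latin: stress the penult if heavy (long vowel or closed), else the antepenult.
Weights: 3 ba L, 4 spi: H, 5 pu L.
The penult (syllable 4, spi:) is heavy, so it takes stress.
Stress on syllable 4: do:s.du.ba.ˈspi:.pu.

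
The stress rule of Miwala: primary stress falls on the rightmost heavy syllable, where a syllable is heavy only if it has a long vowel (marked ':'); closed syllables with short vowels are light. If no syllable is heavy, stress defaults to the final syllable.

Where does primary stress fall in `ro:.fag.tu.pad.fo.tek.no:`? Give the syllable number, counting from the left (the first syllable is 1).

7

Weights: 1 ro: H, 2 fag L, 3 tu L, 4 pad L, 5 fo L, 6 tek L, 7 no: H.
Heavy syllables in the domain: 1, 7. The rightmost is syllable 7 (no:).
Primary stress: syllable 7 → ro:.fag.tu.pad.fo.tek.ˈno:.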